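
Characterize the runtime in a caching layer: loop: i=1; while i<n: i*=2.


Reasoning: i doubles each step so iterations are log2(n)
Complexity: O(log n)

O(log n)


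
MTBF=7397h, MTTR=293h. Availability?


Availability = MTBF / (MTBF + MTTR)
Availability = 7397 / (7397 + 293)
Availability = 7397 / 7690
Availability = 96.1899%

96.1899%


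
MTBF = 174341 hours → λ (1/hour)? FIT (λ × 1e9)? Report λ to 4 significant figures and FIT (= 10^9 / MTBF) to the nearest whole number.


Formula: λ = 1 / MTBF; FIT = λ × 1e9 = 1e9 / MTBF
λ = 1 / 174341 ≈ 5.736e-06 failures/hour
FIT = 1e9 / 174341 ≈ 5736 failures per 1e9 hours (nearest whole number)

λ = 5.736e-06 /h, FIT = 5736


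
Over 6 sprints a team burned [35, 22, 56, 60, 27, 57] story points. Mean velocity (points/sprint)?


Formula: Avg velocity = Total points / Number of sprints
Points: [35, 22, 56, 60, 27, 57]
Sum = 35 + 22 + 56 + 60 + 27 + 57 = 257
Avg velocity = 257 / 6 = 42.83 points/sprint

42.83 points/sprint


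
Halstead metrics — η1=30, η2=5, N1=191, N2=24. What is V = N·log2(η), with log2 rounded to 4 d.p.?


Formula: V = N * log2(η), where N = N1 + N2 and η = η1 + η2
η = 30 + 5 = 35
N = 191 + 24 = 215
log2(35) ≈ 5.1293
V = 215 * 5.1293 = 1102.80

1102.80


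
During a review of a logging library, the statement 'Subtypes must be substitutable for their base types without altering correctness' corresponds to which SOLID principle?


This describes the Liskov Substitution Principle (LSP)

Liskov Substitution Principle (LSP)


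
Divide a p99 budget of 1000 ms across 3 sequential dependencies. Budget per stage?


Formula: per_stage = total_budget / stages
per_stage = 1000 / 3
per_stage = 333.33 ms

333.33 ms


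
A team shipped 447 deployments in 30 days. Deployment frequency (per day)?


Formula: deployments per day = releases / days
= 447 / 30
= 14.9 deploys/day
(equivalently, 104.3 deploys/week)

14.9 deploys/day


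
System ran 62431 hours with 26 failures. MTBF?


Formula: MTBF = Total operating time / Number of failures
MTBF = 62431 / 26
MTBF = 2401.19 hours

2401.19 hours


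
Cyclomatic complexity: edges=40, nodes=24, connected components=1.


Formula: V(G) = E - N + 2P
V(G) = 40 - 24 + 2*1
V(G) = 16 + 2
V(G) = 18

18


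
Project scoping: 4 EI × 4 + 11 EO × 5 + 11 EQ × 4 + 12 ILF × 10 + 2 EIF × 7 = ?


UFP = EI*4 + EO*5 + EQ*4 + ILF*10 + EIF*7
UFP = 4*4 + 11*5 + 11*4 + 12*10 + 2*7
UFP = 16 + 55 + 44 + 120 + 14
UFP = 249

249


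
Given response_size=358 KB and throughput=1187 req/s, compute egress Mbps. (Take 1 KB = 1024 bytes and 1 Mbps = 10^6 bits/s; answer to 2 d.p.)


Formula: Mbps = payload_bytes * RPS * 8 / 1e6
Payload per request = 358 KB = 358 * 1024 = 366592 bytes
Total bytes/sec = 366592 * 1187 = 435144704
Total bits/sec = 435144704 * 8 = 3481157632
Mbps = 3481157632 / 1e6 = 3481.16

3481.16 Mbps


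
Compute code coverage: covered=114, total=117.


Coverage = covered / total * 100
Coverage = 114 / 117 * 100
Coverage = 97.44%

97.44%


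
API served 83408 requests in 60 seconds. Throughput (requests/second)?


Formula: throughput = requests / seconds
throughput = 83408 / 60
throughput = 1390.13 requests/second

1390.13 requests/second


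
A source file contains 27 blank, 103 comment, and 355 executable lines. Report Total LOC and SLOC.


Total LOC = blank + comment + code
Total LOC = 27 + 103 + 355 = 485
SLOC (source only) = code = 355

Total LOC: 485, SLOC: 355


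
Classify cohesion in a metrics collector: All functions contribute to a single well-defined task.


Reasoning: Best: single purpose
Type: Functional cohesion

Functional cohesion


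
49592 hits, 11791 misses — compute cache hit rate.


Formula: hit rate = hits / (hits + misses) * 100
hit rate = 49592 / (49592 + 11791) * 100
hit rate = 49592 / 61383 * 100
hit rate = 80.79%

80.79%


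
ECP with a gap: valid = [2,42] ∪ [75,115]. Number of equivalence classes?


Valid ranges: [2,42] and [75,115]
Class 1: x < 2 — invalid
Class 2: 2 ≤ x ≤ 42 — valid
Class 3: 42 < x < 75 — invalid (gap between ranges)
Class 4: 75 ≤ x ≤ 115 — valid
Class 5: x > 115 — invalid
Total equivalence classes: 5

5 equivalence classes


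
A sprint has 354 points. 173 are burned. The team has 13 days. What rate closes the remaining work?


Formula: Required rate = Remaining points / Days left
Remaining = 354 - 173 = 181 points
Required rate = 181 / 13 = 13.92 points/day

13.92 points/day


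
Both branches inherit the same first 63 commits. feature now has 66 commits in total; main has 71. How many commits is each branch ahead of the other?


Common ancestor: commit #63
feature commits after divergence: 66 - 63 = 3
main commits after divergence: 71 - 63 = 8
feature is 3 commits ahead of main
main is 8 commits ahead of feature

feature ahead: 3, main ahead: 8


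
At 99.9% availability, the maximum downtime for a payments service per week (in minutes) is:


Formula: allowed downtime = period * (100 - SLA) / 100
Period (week) = 10080 minutes
Unavailability fraction = (100 - 99.9) / 100
Allowed downtime = 10080 * (100 - 99.9) / 100
Allowed downtime = 10.08 minutes

10.08 minutes


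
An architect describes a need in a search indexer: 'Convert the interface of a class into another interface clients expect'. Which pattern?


This matches the Adapter pattern

Adapter


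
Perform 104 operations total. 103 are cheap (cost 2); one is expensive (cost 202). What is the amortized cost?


Formula: Amortized cost = Total cost / Operations
Total cost = (103 * 2) + (1 * 202)
Total cost = 206 + 202 = 408
Amortized = 408 / 104 = 3.9231

3.9231


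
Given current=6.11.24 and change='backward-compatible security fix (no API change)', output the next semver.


Current: 6.11.24
Change category: 'backward-compatible security fix (no API change)' → patch bump
SemVer rule: patch bump → increment PATCH (MAJOR and MINOR unchanged)
New: 6.11.25

6.11.25


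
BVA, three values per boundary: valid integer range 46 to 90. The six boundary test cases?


Range: [46, 90]
Boundaries: just below min, min, min+1, max-1, max, just above max
Values: [45, 46, 47, 89, 90, 91]

[45, 46, 47, 89, 90, 91]


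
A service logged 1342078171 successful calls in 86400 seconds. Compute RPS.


Formula: throughput = requests / seconds
throughput = 1342078171 / 86400
throughput = 15533.31 requests/second

15533.31 requests/second


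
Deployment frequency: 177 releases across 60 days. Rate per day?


Formula: deployments per day = releases / days
= 177 / 60
= 2.95 deploys/day
(equivalently, 20.65 deploys/week)

2.95 deploys/day


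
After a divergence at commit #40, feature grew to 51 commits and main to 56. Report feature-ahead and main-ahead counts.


Common ancestor: commit #40
feature commits after divergence: 51 - 40 = 11
main commits after divergence: 56 - 40 = 16
feature is 11 commits ahead of main
main is 16 commits ahead of feature

feature ahead: 11, main ahead: 16


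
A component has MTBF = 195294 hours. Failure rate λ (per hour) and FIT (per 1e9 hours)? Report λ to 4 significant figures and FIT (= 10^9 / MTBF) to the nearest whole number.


Formula: λ = 1 / MTBF; FIT = λ × 1e9 = 1e9 / MTBF
λ = 1 / 195294 ≈ 5.120e-06 failures/hour
FIT = 1e9 / 195294 ≈ 5120 failures per 1e9 hours (nearest whole number)

λ = 5.120e-06 /h, FIT = 5120


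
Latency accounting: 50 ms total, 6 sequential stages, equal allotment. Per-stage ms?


Formula: per_stage = total_budget / stages
per_stage = 50 / 6
per_stage = 8.33 ms

8.33 ms


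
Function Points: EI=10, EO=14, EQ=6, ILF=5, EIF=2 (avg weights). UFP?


UFP = EI*4 + EO*5 + EQ*4 + ILF*10 + EIF*7
UFP = 10*4 + 14*5 + 6*4 + 5*10 + 2*7
UFP = 40 + 70 + 24 + 50 + 14
UFP = 198

198


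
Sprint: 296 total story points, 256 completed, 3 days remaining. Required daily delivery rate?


Formula: Required rate = Remaining points / Days left
Remaining = 296 - 256 = 40 points
Required rate = 40 / 3 = 13.33 points/day

13.33 points/day


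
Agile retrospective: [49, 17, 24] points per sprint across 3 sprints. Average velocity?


Formula: Avg velocity = Total points / Number of sprints
Points: [49, 17, 24]
Sum = 49 + 17 + 24 = 90
Avg velocity = 90 / 3 = 30.0 points/sprint

30.0 points/sprint


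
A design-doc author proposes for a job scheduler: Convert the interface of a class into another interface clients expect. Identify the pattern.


This matches the Adapter pattern

Adapter


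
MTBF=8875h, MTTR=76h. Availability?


Availability = MTBF / (MTBF + MTTR)
Availability = 8875 / (8875 + 76)
Availability = 8875 / 8951
Availability = 99.1509%

99.1509%


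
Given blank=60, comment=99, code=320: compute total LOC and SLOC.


Total LOC = blank + comment + code
Total LOC = 60 + 99 + 320 = 479
SLOC (source only) = code = 320

Total LOC: 479, SLOC: 320


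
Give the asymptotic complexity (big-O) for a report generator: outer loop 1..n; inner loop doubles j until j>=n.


Reasoning: linear outer times logarithmic inner
Complexity: O(n log n)

O(n log n)


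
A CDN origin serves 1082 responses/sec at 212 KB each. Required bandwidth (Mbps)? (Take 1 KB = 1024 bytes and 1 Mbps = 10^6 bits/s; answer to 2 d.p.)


Formula: Mbps = payload_bytes * RPS * 8 / 1e6
Payload per request = 212 KB = 212 * 1024 = 217088 bytes
Total bytes/sec = 217088 * 1082 = 234889216
Total bits/sec = 234889216 * 8 = 1879113728
Mbps = 1879113728 / 1e6 = 1879.11

1879.11 Mbps


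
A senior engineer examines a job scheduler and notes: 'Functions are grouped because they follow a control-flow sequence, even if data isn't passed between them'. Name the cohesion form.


Reasoning: Grouped by order of execution within a routine, not by data flow
Type: Procedural cohesion

Procedural cohesion


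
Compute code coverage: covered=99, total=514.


Coverage = covered / total * 100
Coverage = 99 / 514 * 100
Coverage = 19.26%

19.26%


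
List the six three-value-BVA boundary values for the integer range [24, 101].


Range: [24, 101]
Boundaries: just below min, min, min+1, max-1, max, just above max
Values: [23, 24, 25, 100, 101, 102]

[23, 24, 25, 100, 101, 102]


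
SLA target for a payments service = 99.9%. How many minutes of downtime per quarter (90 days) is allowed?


Formula: allowed downtime = period * (100 - SLA) / 100
Period (quarter (90 days)) = 129600 minutes
Unavailability fraction = (100 - 99.9) / 100
Allowed downtime = 129600 * (100 - 99.9) / 100
Allowed downtime = 129.6 minutes

129.6 minutes


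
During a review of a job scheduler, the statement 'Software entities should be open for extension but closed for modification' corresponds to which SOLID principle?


This describes the Open/Closed Principle (OCP)

Open/Closed Principle (OCP)


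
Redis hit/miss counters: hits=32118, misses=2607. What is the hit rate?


Formula: hit rate = hits / (hits + misses) * 100
hit rate = 32118 / (32118 + 2607) * 100
hit rate = 32118 / 34725 * 100
hit rate = 92.49%

92.49%


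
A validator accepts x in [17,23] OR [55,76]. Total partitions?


Valid ranges: [17,23] and [55,76]
Class 1: x < 17 — invalid
Class 2: 17 ≤ x ≤ 23 — valid
Class 3: 23 < x < 55 — invalid (gap between ranges)
Class 4: 55 ≤ x ≤ 76 — valid
Class 5: x > 76 — invalid
Total equivalence classes: 5

5 equivalence classes


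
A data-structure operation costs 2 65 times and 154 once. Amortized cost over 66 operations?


Formula: Amortized cost = Total cost / Operations
Total cost = (65 * 2) + (1 * 154)
Total cost = 130 + 154 = 284
Amortized = 284 / 66 = 4.303

4.303


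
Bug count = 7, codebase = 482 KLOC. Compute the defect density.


Defect density = defects / KLOC
Defect density = 7 / 482
Defect density = 0.015 defects/KLOC

0.015 defects/KLOC


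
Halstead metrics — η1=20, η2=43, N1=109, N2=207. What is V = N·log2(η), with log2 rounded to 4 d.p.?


Formula: V = N * log2(η), where N = N1 + N2 and η = η1 + η2
η = 20 + 43 = 63
N = 109 + 207 = 316
log2(63) ≈ 5.9773
V = 316 * 5.9773 = 1888.83

1888.83


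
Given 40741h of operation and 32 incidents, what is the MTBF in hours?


Formula: MTBF = Total operating time / Number of failures
MTBF = 40741 / 32
MTBF = 1273.16 hours

1273.16 hours


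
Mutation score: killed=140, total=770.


Mutation score = killed / total * 100
Mutation score = 140 / 770 * 100
Mutation score = 18.18%

18.18%


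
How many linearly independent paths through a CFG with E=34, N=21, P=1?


Formula: V(G) = E - N + 2P
V(G) = 34 - 21 + 2*1
V(G) = 13 + 2
V(G) = 15

15


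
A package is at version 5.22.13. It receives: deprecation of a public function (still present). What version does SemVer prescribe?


Current: 5.22.13
Change category: 'deprecation of a public function (still present)' → minor bump
SemVer rule: minor bump → increment MINOR, reset PATCH to 0 (MAJOR unchanged)
New: 5.23.0

5.23.0


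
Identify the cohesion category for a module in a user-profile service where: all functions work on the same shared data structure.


Reasoning: Functions share data
Type: Communicational cohesion

Communicational cohesion


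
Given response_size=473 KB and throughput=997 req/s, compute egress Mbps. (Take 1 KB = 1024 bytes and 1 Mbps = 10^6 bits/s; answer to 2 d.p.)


Formula: Mbps = payload_bytes * RPS * 8 / 1e6
Payload per request = 473 KB = 473 * 1024 = 484352 bytes
Total bytes/sec = 484352 * 997 = 482898944
Total bits/sec = 482898944 * 8 = 3863191552
Mbps = 3863191552 / 1e6 = 3863.19

3863.19 Mbps


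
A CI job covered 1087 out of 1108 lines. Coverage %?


Coverage = covered / total * 100
Coverage = 1087 / 1108 * 100
Coverage = 98.1%

98.1%


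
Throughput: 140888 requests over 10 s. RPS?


Formula: throughput = requests / seconds
throughput = 140888 / 10
throughput = 14088.8 requests/second

14088.8 requests/second


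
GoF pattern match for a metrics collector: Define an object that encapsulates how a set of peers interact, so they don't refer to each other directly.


This matches the Mediator pattern

Mediator


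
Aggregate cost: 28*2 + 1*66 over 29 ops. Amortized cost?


Formula: Amortized cost = Total cost / Operations
Total cost = (28 * 2) + (1 * 66)
Total cost = 56 + 66 = 122
Amortized = 122 / 29 = 4.2069

4.2069


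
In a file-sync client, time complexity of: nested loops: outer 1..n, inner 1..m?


Reasoning: product of independent bounds
Complexity: O(n*m)

O(n*m)


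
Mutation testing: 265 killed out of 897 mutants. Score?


Mutation score = killed / total * 100
Mutation score = 265 / 897 * 100
Mutation score = 29.54%

29.54%


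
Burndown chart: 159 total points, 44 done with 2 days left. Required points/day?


Formula: Required rate = Remaining points / Days left
Remaining = 159 - 44 = 115 points
Required rate = 115 / 2 = 57.5 points/day

57.5 points/day


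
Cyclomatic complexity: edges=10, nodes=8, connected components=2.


Formula: V(G) = E - N + 2P
V(G) = 10 - 8 + 2*2
V(G) = 2 + 4
V(G) = 6

6


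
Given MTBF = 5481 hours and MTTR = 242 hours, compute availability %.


Availability = MTBF / (MTBF + MTTR)
Availability = 5481 / (5481 + 242)
Availability = 5481 / 5723
Availability = 95.7714%

95.7714%


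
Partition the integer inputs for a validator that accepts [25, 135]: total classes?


Valid range: [25, 135]
Class 1: x < 25 — invalid
Class 2: 25 ≤ x ≤ 135 — valid
Class 3: x > 135 — invalid
Total equivalence classes: 3

3 equivalence classes


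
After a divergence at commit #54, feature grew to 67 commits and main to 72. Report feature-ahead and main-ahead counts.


Common ancestor: commit #54
feature commits after divergence: 67 - 54 = 13
main commits after divergence: 72 - 54 = 18
feature is 13 commits ahead of main
main is 18 commits ahead of feature

feature ahead: 13, main ahead: 18


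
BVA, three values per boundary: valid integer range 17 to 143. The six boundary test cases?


Range: [17, 143]
Boundaries: just below min, min, min+1, max-1, max, just above max
Values: [16, 17, 18, 142, 143, 144]

[16, 17, 18, 142, 143, 144]


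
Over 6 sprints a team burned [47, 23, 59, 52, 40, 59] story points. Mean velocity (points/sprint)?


Formula: Avg velocity = Total points / Number of sprints
Points: [47, 23, 59, 52, 40, 59]
Sum = 47 + 23 + 59 + 52 + 40 + 59 = 280
Avg velocity = 280 / 6 = 46.67 points/sprint

46.67 points/sprint


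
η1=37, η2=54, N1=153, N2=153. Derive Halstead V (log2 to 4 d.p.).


Formula: V = N * log2(η), where N = N1 + N2 and η = η1 + η2
η = 37 + 54 = 91
N = 153 + 153 = 306
log2(91) ≈ 6.5078
V = 306 * 6.5078 = 1991.39

1991.39


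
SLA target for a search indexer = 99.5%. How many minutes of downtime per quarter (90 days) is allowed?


Formula: allowed downtime = period * (100 - SLA) / 100
Period (quarter (90 days)) = 129600 minutes
Unavailability fraction = (100 - 99.5) / 100
Allowed downtime = 129600 * (100 - 99.5) / 100
Allowed downtime = 648.0 minutes

648.0 minutes


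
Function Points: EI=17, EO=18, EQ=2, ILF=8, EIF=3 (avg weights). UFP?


UFP = EI*4 + EO*5 + EQ*4 + ILF*10 + EIF*7
UFP = 17*4 + 18*5 + 2*4 + 8*10 + 3*7
UFP = 68 + 90 + 8 + 80 + 21
UFP = 267

267


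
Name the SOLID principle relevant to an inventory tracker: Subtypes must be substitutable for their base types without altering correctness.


This describes the Liskov Substitution Principle (LSP)

Liskov Substitution Principle (LSP)


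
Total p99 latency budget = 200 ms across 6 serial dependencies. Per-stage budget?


Formula: per_stage = total_budget / stages
per_stage = 200 / 6
per_stage = 33.33 ms

33.33 ms


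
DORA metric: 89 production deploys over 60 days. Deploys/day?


Formula: deployments per day = releases / days
= 89 / 60
= 1.483 deploys/day
(equivalently, 10.38 deploys/week)

1.483 deploys/day


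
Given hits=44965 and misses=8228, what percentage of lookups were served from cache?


Formula: hit rate = hits / (hits + misses) * 100
hit rate = 44965 / (44965 + 8228) * 100
hit rate = 44965 / 53193 * 100
hit rate = 84.53%

84.53%


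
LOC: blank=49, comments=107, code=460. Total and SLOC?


Total LOC = blank + comment + code
Total LOC = 49 + 107 + 460 = 616
SLOC (source only) = code = 460

Total LOC: 616, SLOC: 460


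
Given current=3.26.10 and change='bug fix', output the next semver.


Current: 3.26.10
Change category: 'bug fix' → patch bump
SemVer rule: patch bump → increment PATCH (MAJOR and MINOR unchanged)
New: 3.26.11

3.26.11


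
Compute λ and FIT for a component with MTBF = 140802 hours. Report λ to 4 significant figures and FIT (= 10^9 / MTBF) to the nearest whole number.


Formula: λ = 1 / MTBF; FIT = λ × 1e9 = 1e9 / MTBF
λ = 1 / 140802 ≈ 7.102e-06 failures/hour
FIT = 1e9 / 140802 ≈ 7102 failures per 1e9 hours (nearest whole number)

λ = 7.102e-06 /h, FIT = 7102


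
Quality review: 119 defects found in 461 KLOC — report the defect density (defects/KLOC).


Defect density = defects / KLOC
Defect density = 119 / 461
Defect density = 0.258 defects/KLOC

0.258 defects/KLOC


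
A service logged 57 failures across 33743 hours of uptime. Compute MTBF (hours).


Formula: MTBF = Total operating time / Number of failures
MTBF = 33743 / 57
MTBF = 591.98 hours

591.98 hours


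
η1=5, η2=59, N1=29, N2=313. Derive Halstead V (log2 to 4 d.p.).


Formula: V = N * log2(η), where N = N1 + N2 and η = η1 + η2
η = 5 + 59 = 64
N = 29 + 313 = 342
log2(64) ≈ 6.0000
V = 342 * 6.0000 = 2052.00

2052.00


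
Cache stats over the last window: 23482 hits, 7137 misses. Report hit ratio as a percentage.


Formula: hit rate = hits / (hits + misses) * 100
hit rate = 23482 / (23482 + 7137) * 100
hit rate = 23482 / 30619 * 100
hit rate = 76.69%

76.69%


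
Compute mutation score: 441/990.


Mutation score = killed / total * 100
Mutation score = 441 / 990 * 100
Mutation score = 44.55%

44.55%


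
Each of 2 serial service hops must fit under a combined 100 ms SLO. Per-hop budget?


Formula: per_stage = total_budget / stages
per_stage = 100 / 2
per_stage = 50.0 ms

50.0 ms


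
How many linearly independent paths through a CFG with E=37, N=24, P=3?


Formula: V(G) = E - N + 2P
V(G) = 37 - 24 + 2*3
V(G) = 13 + 6
V(G) = 19

19


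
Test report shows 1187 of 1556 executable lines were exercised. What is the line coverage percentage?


Coverage = covered / total * 100
Coverage = 1187 / 1556 * 100
Coverage = 76.29%

76.29%


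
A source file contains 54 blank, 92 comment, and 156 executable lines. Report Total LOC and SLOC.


Total LOC = blank + comment + code
Total LOC = 54 + 92 + 156 = 302
SLOC (source only) = code = 156

Total LOC: 302, SLOC: 156


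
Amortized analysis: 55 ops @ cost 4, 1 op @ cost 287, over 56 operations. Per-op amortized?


Formula: Amortized cost = Total cost / Operations
Total cost = (55 * 4) + (1 * 287)
Total cost = 220 + 287 = 507
Amortized = 507 / 56 = 9.0536

9.0536


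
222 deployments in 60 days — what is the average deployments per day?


Formula: deployments per day = releases / days
= 222 / 60
= 3.7 deploys/day
(equivalently, 25.9 deploys/week)

3.7 deploys/day


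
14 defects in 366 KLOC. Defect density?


Defect density = defects / KLOC
Defect density = 14 / 366
Defect density = 0.038 defects/KLOC

0.038 defects/KLOC


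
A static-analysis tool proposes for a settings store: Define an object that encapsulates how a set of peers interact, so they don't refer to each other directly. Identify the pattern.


This matches the Mediator pattern

Mediator


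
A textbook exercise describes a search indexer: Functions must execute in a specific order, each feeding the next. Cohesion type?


Reasoning: Output of one is input to next
Type: Sequential cohesion

Sequential cohesion


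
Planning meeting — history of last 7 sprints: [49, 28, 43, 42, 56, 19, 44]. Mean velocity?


Formula: Avg velocity = Total points / Number of sprints
Points: [49, 28, 43, 42, 56, 19, 44]
Sum = 49 + 28 + 43 + 42 + 56 + 19 + 44 = 281
Avg velocity = 281 / 7 = 40.14 points/sprint

40.14 points/sprint


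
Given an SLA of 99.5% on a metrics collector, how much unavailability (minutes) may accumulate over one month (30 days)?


Formula: allowed downtime = period * (100 - SLA) / 100
Period (month (30 days)) = 43200 minutes
Unavailability fraction = (100 - 99.5) / 100
Allowed downtime = 43200 * (100 - 99.5) / 100
Allowed downtime = 216.0 minutes

216.0 minutes


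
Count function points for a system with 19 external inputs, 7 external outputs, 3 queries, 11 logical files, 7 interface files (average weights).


UFP = EI*4 + EO*5 + EQ*4 + ILF*10 + EIF*7
UFP = 19*4 + 7*5 + 3*4 + 11*10 + 7*7
UFP = 76 + 35 + 12 + 110 + 49
UFP = 282

282


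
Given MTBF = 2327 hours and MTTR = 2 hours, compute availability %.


Availability = MTBF / (MTBF + MTTR)
Availability = 2327 / (2327 + 2)
Availability = 2327 / 2329
Availability = 99.9141%

99.9141%


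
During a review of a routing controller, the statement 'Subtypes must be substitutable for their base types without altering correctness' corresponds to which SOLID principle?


This describes the Liskov Substitution Principle (LSP)

Liskov Substitution Principle (LSP)


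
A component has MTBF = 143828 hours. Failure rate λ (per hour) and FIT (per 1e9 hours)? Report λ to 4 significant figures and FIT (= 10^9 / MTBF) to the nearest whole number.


Formula: λ = 1 / MTBF; FIT = λ × 1e9 = 1e9 / MTBF
λ = 1 / 143828 ≈ 6.953e-06 failures/hour
FIT = 1e9 / 143828 ≈ 6953 failures per 1e9 hours (nearest whole number)

λ = 6.953e-06 /h, FIT = 6953


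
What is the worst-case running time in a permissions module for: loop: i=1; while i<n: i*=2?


Reasoning: i doubles each step so iterations are log2(n)
Complexity: O(log n)

O(log n)


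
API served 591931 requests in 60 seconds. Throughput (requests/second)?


Formula: throughput = requests / seconds
throughput = 591931 / 60
throughput = 9865.52 requests/second

9865.52 requests/second


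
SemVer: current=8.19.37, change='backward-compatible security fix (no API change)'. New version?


Current: 8.19.37
Change category: 'backward-compatible security fix (no API change)' → patch bump
SemVer rule: patch bump → increment PATCH (MAJOR and MINOR unchanged)
New: 8.19.38

8.19.38


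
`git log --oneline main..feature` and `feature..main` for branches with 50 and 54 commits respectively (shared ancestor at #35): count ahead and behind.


Common ancestor: commit #35
feature commits after divergence: 50 - 35 = 15
main commits after divergence: 54 - 35 = 19
feature is 15 commits ahead of main
main is 19 commits ahead of feature

feature ahead: 15, main ahead: 19


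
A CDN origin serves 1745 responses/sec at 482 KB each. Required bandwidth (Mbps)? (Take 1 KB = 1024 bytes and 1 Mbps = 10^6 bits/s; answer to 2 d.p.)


Formula: Mbps = payload_bytes * RPS * 8 / 1e6
Payload per request = 482 KB = 482 * 1024 = 493568 bytes
Total bytes/sec = 493568 * 1745 = 861276160
Total bits/sec = 861276160 * 8 = 6890209280
Mbps = 6890209280 / 1e6 = 6890.21

6890.21 Mbps


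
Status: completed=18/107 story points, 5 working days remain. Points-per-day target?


Formula: Required rate = Remaining points / Days left
Remaining = 107 - 18 = 89 points
Required rate = 89 / 5 = 17.8 points/day

17.8 points/day


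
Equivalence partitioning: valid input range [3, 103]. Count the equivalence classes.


Valid range: [3, 103]
Class 1: x < 3 — invalid
Class 2: 3 ≤ x ≤ 103 — valid
Class 3: x > 103 — invalid
Total equivalence classes: 3

3 equivalence classes


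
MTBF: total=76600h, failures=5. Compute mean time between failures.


Formula: MTBF = Total operating time / Number of failures
MTBF = 76600 / 5
MTBF = 15320.0 hours

15320.0 hours


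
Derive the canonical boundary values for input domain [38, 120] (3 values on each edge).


Range: [38, 120]
Boundaries: just below min, min, min+1, max-1, max, just above max
Values: [37, 38, 39, 119, 120, 121]

[37, 38, 39, 119, 120, 121]


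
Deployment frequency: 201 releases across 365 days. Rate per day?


Formula: deployments per day = releases / days
= 201 / 365
= 0.551 deploys/day
(equivalently, 3.85 deploys/week)

0.551 deploys/day


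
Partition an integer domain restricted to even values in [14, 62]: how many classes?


Constraint: even integers in [14, 62]
Class 1: x < 14 — out-of-range invalid
Class 2: x in [14,62] but odd — wrong type invalid
Class 3: x in [14,62] and even — valid
Class 4: x > 62 — out-of-range invalid
Total equivalence classes: 4

4 equivalence classes


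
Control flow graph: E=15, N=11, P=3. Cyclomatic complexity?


Formula: V(G) = E - N + 2P
V(G) = 15 - 11 + 2*3
V(G) = 4 + 6
V(G) = 10

10


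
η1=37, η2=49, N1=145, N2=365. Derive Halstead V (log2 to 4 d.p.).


Formula: V = N * log2(η), where N = N1 + N2 and η = η1 + η2
η = 37 + 49 = 86
N = 145 + 365 = 510
log2(86) ≈ 6.4263
V = 510 * 6.4263 = 3277.41

3277.41


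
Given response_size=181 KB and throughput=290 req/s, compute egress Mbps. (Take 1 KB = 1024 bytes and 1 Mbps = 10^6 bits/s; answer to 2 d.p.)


Formula: Mbps = payload_bytes * RPS * 8 / 1e6
Payload per request = 181 KB = 181 * 1024 = 185344 bytes
Total bytes/sec = 185344 * 290 = 53749760
Total bits/sec = 53749760 * 8 = 429998080
Mbps = 429998080 / 1e6 = 430.0

430.0 Mbps


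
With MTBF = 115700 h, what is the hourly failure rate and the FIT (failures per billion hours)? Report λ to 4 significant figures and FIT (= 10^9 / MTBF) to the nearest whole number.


Formula: λ = 1 / MTBF; FIT = λ × 1e9 = 1e9 / MTBF
λ = 1 / 115700 ≈ 8.643e-06 failures/hour
FIT = 1e9 / 115700 ≈ 8643 failures per 1e9 hours (nearest whole number)

λ = 8.643e-06 /h, FIT = 8643


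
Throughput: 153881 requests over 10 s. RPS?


Formula: throughput = requests / seconds
throughput = 153881 / 10
throughput = 15388.1 requests/second

15388.1 requests/second


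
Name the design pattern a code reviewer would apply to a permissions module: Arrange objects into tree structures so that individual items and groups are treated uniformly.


This matches the Composite pattern

Composite


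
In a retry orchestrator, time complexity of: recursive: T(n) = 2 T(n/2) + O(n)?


Reasoning: master theorem case 2 (merge-sort recurrence)
Complexity: O(n log n)

O(n log n)


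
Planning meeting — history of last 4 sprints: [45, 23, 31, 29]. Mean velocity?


Formula: Avg velocity = Total points / Number of sprints
Points: [45, 23, 31, 29]
Sum = 45 + 23 + 31 + 29 = 128
Avg velocity = 128 / 4 = 32.0 points/sprint

32.0 points/sprint


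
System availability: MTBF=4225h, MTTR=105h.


Availability = MTBF / (MTBF + MTTR)
Availability = 4225 / (4225 + 105)
Availability = 4225 / 4330
Availability = 97.5751%

97.5751%


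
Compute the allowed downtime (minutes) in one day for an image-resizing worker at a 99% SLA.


Formula: allowed downtime = period * (100 - SLA) / 100
Period (day) = 1440 minutes
Unavailability fraction = (100 - 99.0) / 100
Allowed downtime = 1440 * (100 - 99.0) / 100
Allowed downtime = 14.4 minutes

14.4 minutes


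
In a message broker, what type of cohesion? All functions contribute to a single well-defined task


Reasoning: Best: single purpose
Type: Functional cohesion

Functional cohesion


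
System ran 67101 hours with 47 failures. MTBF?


Formula: MTBF = Total operating time / Number of failures
MTBF = 67101 / 47
MTBF = 1427.68 hours

1427.68 hours


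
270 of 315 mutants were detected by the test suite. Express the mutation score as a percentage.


Mutation score = killed / total * 100
Mutation score = 270 / 315 * 100
Mutation score = 85.71%

85.71%


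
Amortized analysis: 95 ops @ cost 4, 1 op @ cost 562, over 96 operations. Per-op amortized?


Formula: Amortized cost = Total cost / Operations
Total cost = (95 * 4) + (1 * 562)
Total cost = 380 + 562 = 942
Amortized = 942 / 96 = 9.8125

9.8125


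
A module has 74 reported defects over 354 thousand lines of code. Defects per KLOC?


Defect density = defects / KLOC
Defect density = 74 / 354
Defect density = 0.209 defects/KLOC

0.209 defects/KLOC


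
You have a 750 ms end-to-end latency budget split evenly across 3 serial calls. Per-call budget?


Formula: per_stage = total_budget / stages
per_stage = 750 / 3
per_stage = 250.0 ms

250.0 ms


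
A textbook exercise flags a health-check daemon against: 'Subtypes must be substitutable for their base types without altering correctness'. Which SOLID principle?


This describes the Liskov Substitution Principle (LSP)

Liskov Substitution Principle (LSP)


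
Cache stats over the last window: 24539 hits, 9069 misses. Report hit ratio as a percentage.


Formula: hit rate = hits / (hits + misses) * 100
hit rate = 24539 / (24539 + 9069) * 100
hit rate = 24539 / 33608 * 100
hit rate = 73.02%

73.02%


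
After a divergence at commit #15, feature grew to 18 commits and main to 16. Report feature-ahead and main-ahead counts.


Common ancestor: commit #15
feature commits after divergence: 18 - 15 = 3
main commits after divergence: 16 - 15 = 1
feature is 3 commits ahead of main
main is 1 commits ahead of feature

feature ahead: 3, main ahead: 1


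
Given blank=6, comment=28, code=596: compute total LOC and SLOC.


Total LOC = blank + comment + code
Total LOC = 6 + 28 + 596 = 630
SLOC (source only) = code = 596

Total LOC: 630, SLOC: 596


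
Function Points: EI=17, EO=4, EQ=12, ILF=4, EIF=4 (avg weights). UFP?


UFP = EI*4 + EO*5 + EQ*4 + ILF*10 + EIF*7
UFP = 17*4 + 4*5 + 12*4 + 4*10 + 4*7
UFP = 68 + 20 + 48 + 40 + 28
UFP = 204

204


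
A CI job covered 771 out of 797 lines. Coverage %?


Coverage = covered / total * 100
Coverage = 771 / 797 * 100
Coverage = 96.74%

96.74%


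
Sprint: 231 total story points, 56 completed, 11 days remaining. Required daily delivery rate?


Formula: Required rate = Remaining points / Days left
Remaining = 231 - 56 = 175 points
Required rate = 175 / 11 = 15.91 points/day

15.91 points/day


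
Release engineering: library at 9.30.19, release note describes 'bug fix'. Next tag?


Current: 9.30.19
Change category: 'bug fix' → patch bump
SemVer rule: patch bump → increment PATCH (MAJOR and MINOR unchanged)
New: 9.30.20

9.30.20


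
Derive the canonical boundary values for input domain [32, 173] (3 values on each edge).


Range: [32, 173]
Boundaries: just below min, min, min+1, max-1, max, just above max
Values: [31, 32, 33, 172, 173, 174]

[31, 32, 33, 172, 173, 174]


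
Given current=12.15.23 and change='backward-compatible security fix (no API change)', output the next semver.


Current: 12.15.23
Change category: 'backward-compatible security fix (no API change)' → patch bump
SemVer rule: patch bump → increment PATCH (MAJOR and MINOR unchanged)
New: 12.15.24

12.15.24


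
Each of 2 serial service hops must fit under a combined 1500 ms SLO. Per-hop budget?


Formula: per_stage = total_budget / stages
per_stage = 1500 / 2
per_stage = 750.0 ms

750.0 ms


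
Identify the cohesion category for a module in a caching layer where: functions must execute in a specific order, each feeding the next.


Reasoning: Output of one is input to next
Type: Sequential cohesion

Sequential cohesion


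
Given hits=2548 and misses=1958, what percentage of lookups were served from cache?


Formula: hit rate = hits / (hits + misses) * 100
hit rate = 2548 / (2548 + 1958) * 100
hit rate = 2548 / 4506 * 100
hit rate = 56.55%

56.55%


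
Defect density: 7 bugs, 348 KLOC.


Defect density = defects / KLOC
Defect density = 7 / 348
Defect density = 0.02 defects/KLOC

0.02 defects/KLOC


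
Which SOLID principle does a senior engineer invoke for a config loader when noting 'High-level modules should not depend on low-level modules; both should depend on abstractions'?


This describes the Dependency Inversion Principle (DIP)

Dependency Inversion Principle (DIP)


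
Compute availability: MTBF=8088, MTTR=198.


Availability = MTBF / (MTBF + MTTR)
Availability = 8088 / (8088 + 198)
Availability = 8088 / 8286
Availability = 97.6104%

97.6104%


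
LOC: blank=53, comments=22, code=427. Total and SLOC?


Total LOC = blank + comment + code
Total LOC = 53 + 22 + 427 = 502
SLOC (source only) = code = 427

Total LOC: 502, SLOC: 427


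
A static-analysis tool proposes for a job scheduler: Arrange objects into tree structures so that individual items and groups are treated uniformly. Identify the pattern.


This matches the Composite pattern

Composite


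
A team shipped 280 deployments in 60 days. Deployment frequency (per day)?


Formula: deployments per day = releases / days
= 280 / 60
= 4.667 deploys/day
(equivalently, 32.67 deploys/week)

4.667 deploys/day


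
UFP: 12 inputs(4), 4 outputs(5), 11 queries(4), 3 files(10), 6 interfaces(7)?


UFP = EI*4 + EO*5 + EQ*4 + ILF*10 + EIF*7
UFP = 12*4 + 4*5 + 11*4 + 3*10 + 6*7
UFP = 48 + 20 + 44 + 30 + 42
UFP = 184

184


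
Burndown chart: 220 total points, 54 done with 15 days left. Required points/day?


Formula: Required rate = Remaining points / Days left
Remaining = 220 - 54 = 166 points
Required rate = 166 / 15 = 11.07 points/day

11.07 points/day


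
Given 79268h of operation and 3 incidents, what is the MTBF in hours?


Formula: MTBF = Total operating time / Number of failures
MTBF = 79268 / 3
MTBF = 26422.67 hours

26422.67 hours


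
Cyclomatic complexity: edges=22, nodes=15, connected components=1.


Formula: V(G) = E - N + 2P
V(G) = 22 - 15 + 2*1
V(G) = 7 + 2
V(G) = 9

9


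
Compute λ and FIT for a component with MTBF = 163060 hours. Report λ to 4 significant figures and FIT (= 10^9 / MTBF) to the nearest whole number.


Formula: λ = 1 / MTBF; FIT = λ × 1e9 = 1e9 / MTBF
λ = 1 / 163060 ≈ 6.133e-06 failures/hour
FIT = 1e9 / 163060 ≈ 6133 failures per 1e9 hours (nearest whole number)

λ = 6.133e-06 /h, FIT = 6133


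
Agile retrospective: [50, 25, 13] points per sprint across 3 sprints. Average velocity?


Formula: Avg velocity = Total points / Number of sprints
Points: [50, 25, 13]
Sum = 50 + 25 + 13 = 88
Avg velocity = 88 / 3 = 29.33 points/sprint

29.33 points/sprint


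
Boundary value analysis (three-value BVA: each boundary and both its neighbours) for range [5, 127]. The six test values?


Range: [5, 127]
Boundaries: just below min, min, min+1, max-1, max, just above max
Values: [4, 5, 6, 126, 127, 128]

[4, 5, 6, 126, 127, 128]


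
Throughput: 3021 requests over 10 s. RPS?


Formula: throughput = requests / seconds
throughput = 3021 / 10
throughput = 302.1 requests/second

302.1 requests/second


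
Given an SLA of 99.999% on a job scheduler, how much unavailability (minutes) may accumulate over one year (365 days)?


Formula: allowed downtime = period * (100 - SLA) / 100
Period (year (365 days)) = 525600 minutes
Unavailability fraction = (100 - 99.999) / 100
Allowed downtime = 525600 * (100 - 99.999) / 100
Allowed downtime = 5.256 minutes

5.256 minutes


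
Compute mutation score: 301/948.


Mutation score = killed / total * 100
Mutation score = 301 / 948 * 100
Mutation score = 31.75%

31.75%


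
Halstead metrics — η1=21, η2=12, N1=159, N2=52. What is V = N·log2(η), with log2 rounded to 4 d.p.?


Formula: V = N * log2(η), where N = N1 + N2 and η = η1 + η2
η = 21 + 12 = 33
N = 159 + 52 = 211
log2(33) ≈ 5.0444
V = 211 * 5.0444 = 1064.37

1064.37


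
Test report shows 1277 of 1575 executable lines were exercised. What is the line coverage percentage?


Coverage = covered / total * 100
Coverage = 1277 / 1575 * 100
Coverage = 81.08%

81.08%


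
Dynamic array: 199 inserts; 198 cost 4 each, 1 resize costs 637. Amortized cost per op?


Formula: Amortized cost = Total cost / Operations
Total cost = (198 * 4) + (1 * 637)
Total cost = 792 + 637 = 1429
Amortized = 1429 / 199 = 7.1809

7.1809


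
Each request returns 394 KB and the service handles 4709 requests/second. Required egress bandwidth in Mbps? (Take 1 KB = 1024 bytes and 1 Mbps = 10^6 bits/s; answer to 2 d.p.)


Formula: Mbps = payload_bytes * RPS * 8 / 1e6
Payload per request = 394 KB = 394 * 1024 = 403456 bytes
Total bytes/sec = 403456 * 4709 = 1899874304
Total bits/sec = 1899874304 * 8 = 15198994432
Mbps = 15198994432 / 1e6 = 15198.99

15198.99 Mbps


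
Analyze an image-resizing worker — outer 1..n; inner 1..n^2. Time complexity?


Reasoning: n times n^2
Complexity: O(n^3)

O(n^3)


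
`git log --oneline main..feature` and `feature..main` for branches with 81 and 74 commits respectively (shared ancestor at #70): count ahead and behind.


Common ancestor: commit #70
feature commits after divergence: 81 - 70 = 11
main commits after divergence: 74 - 70 = 4
feature is 11 commits ahead of main
main is 4 commits ahead of feature

feature ahead: 11, main ahead: 4


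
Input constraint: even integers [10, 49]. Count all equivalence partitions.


Constraint: even integers in [10, 49]
Class 1: x < 10 — out-of-range invalid
Class 2: x in [10,49] but odd — wrong type invalid
Class 3: x in [10,49] and even — valid
Class 4: x > 49 — out-of-range invalid
Total equivalence classes: 4

4 equivalence classes


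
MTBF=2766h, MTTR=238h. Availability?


Availability = MTBF / (MTBF + MTTR)
Availability = 2766 / (2766 + 238)
Availability = 2766 / 3004
Availability = 92.0772%

92.0772%


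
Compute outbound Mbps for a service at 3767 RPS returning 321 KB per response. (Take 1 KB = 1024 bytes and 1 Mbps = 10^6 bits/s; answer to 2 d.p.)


Formula: Mbps = payload_bytes * RPS * 8 / 1e6
Payload per request = 321 KB = 321 * 1024 = 328704 bytes
Total bytes/sec = 328704 * 3767 = 1238227968
Total bits/sec = 1238227968 * 8 = 9905823744
Mbps = 9905823744 / 1e6 = 9905.82

9905.82 Mbps
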